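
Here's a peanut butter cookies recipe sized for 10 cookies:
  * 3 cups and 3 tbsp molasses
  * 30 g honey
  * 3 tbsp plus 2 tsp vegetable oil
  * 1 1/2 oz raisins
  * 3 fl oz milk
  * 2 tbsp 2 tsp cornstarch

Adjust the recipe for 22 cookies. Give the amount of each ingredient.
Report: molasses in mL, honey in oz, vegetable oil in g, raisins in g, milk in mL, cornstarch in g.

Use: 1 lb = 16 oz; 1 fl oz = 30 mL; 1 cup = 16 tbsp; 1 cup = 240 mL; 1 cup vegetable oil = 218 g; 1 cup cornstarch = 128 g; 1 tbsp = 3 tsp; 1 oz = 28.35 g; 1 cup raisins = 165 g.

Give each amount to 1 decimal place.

molasses: 1683.0 mL; honey: 2.3 oz; vegetable oil: 109.9 g; raisins: 93.6 g; milk: 198.0 mL; cornstarch: 46.9 g

Scaling factor: 22/10 = 11/5 = 2.2.
molasses: (3 cup + 3 tbsp = 3.1875 cup) × 11/5 × 240 mL/cup = 1683.0 mL
honey: 30 g × 11/5 ÷ 28.35 g/oz ≈ 2.3 oz
vegetable oil: (3 tbsp + 2 tsp = 11/3 tbsp) × 11/5 ÷ 16 tbsp/cup × 218 g/cup ≈ 109.9 g
raisins: 1.5 oz × 11/5 × 28.35 g/oz ≈ 93.6 g
milk: 3 fl oz × 11/5 × 30 mL/fl oz = 198.0 mL
cornstarch: (2 tbsp + 2 tsp = 8/3 tbsp) × 11/5 ÷ 16 tbsp/cup × 128 g/cup ≈ 46.9 g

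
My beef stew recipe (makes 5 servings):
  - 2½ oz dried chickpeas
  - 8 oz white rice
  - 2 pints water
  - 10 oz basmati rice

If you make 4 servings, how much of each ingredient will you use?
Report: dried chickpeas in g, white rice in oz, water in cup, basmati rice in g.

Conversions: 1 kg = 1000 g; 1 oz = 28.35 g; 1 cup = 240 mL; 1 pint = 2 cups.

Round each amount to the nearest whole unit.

Scaling factor: 4/5 = 0.8.
dried chickpeas: 2.5 oz × 4/5 × 28.35 g/oz ≈ 57 g
white rice: 8 oz × 4/5 ≈ 6 oz
water: 2 pint × 4/5 × 2 cup/pint ≈ 3 cup
basmati rice: 10 oz × 4/5 × 28.35 g/oz ≈ 227 g

dried chickpeas: 57 g; white rice: 6 oz; water: 3 cup; basmati rice: 227 g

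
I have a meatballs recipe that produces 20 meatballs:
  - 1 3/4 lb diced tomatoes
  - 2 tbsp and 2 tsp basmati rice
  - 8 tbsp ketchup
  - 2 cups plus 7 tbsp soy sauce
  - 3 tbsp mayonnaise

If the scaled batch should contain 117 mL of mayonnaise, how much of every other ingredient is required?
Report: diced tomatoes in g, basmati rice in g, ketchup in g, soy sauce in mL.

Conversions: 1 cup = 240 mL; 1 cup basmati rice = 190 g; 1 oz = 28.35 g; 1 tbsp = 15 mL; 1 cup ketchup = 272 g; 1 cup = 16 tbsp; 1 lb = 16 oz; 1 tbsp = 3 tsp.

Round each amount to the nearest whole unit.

The original recipe has 45 mL of mayonnaise, so the scaling factor is 117 ÷ 45 = 13/5 = 2.6.
diced tomatoes: 1.75 lb × 13/5 × 16 oz/lb × 28.35 g/oz ≈ 2064 g
basmati rice: (2 tbsp + 2 tsp = 8/3 tbsp) × 13/5 ÷ 16 tbsp/cup × 190 g/cup ≈ 82 g
ketchup: 8 tbsp × 13/5 ÷ 16 tbsp/cup × 272 g/cup ≈ 354 g
soy sauce: (2 cup + 7 tbsp = 2.4375 cup) × 13/5 × 240 mL/cup = 1521 mL

diced tomatoes: 2064 g; basmati rice: 82 g; ketchup: 354 g; soy sauce: 1521 mL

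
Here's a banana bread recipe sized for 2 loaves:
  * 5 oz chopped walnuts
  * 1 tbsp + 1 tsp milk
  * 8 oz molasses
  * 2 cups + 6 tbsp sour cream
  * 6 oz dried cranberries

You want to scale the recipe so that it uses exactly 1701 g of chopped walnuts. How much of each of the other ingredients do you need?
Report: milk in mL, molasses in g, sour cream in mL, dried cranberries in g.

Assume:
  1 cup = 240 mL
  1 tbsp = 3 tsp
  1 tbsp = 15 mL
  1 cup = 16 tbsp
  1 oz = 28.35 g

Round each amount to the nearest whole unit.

The original recipe has 141.75 g of chopped walnuts, so the scaling factor is 1701 ÷ 141.75 = 12.
milk: (1 tbsp + 1 tsp = 4/3 tbsp) × 12 × 15 mL/tbsp = 240 mL
molasses: 8 oz × 12 × 28.35 g/oz ≈ 2722 g
sour cream: (2 cup + 6 tbsp = 2.375 cup) × 12 × 240 mL/cup = 6840 mL
dried cranberries: 6 oz × 12 × 28.35 g/oz ≈ 2041 g

milk: 240 mL; molasses: 2722 g; sour cream: 6840 mL; dried cranberries: 2041 g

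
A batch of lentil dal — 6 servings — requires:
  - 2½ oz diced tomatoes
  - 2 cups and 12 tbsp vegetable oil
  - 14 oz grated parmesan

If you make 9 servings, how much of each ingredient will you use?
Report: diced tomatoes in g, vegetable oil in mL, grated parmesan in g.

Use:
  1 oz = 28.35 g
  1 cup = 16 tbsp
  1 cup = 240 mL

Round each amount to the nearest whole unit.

Scaling factor: 9/6 = 3/2 = 1.5.
diced tomatoes: 2.5 oz × 3/2 × 28.35 g/oz ≈ 106 g
vegetable oil: (2 cup + 12 tbsp = 2.75 cup) × 3/2 × 240 mL/cup = 990 mL
grated parmesan: 14 oz × 3/2 × 28.35 g/oz ≈ 595 g

diced tomatoes: 106 g; vegetable oil: 990 mL; grated parmesan: 595 g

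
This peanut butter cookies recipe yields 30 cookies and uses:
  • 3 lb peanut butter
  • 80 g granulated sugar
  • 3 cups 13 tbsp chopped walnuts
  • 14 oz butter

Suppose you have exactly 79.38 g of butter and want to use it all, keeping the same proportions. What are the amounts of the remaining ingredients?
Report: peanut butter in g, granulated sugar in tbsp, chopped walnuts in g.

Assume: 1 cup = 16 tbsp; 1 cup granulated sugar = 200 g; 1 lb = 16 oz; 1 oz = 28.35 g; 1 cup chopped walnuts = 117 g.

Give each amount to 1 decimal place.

The original recipe has 396.9 g of butter, so the scaling factor is 79.38 ÷ 396.9 = 1/5 = 0.2.
peanut butter: 3 lb × 1/5 × 16 oz/lb × 28.35 g/oz ≈ 272.2 g
granulated sugar: 80 g × 1/5 ÷ 200 g/cup × 16 tbsp/cup ≈ 1.3 tbsp
chopped walnuts: (3 cup + 13 tbsp = 3.8125 cup) × 1/5 × 117 g/cup ≈ 89.2 g

peanut butter: 272.2 g; granulated sugar: 1.3 tbsp; chopped walnuts: 89.2 g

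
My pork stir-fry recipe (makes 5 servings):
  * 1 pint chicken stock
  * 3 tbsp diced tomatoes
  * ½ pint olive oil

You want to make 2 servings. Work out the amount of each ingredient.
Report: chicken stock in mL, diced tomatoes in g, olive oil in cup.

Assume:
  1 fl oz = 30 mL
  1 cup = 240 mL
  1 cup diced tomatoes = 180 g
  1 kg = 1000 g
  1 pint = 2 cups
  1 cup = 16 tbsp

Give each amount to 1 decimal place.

chicken stock: 192.0 mL; diced tomatoes: 13.5 g; olive oil: 0.4 cup

Scaling factor: 2/5 = 0.4.
chicken stock: 1 pint × 2/5 × 2 cup/pint × 240 mL/cup = 192.0 mL
diced tomatoes: 3 tbsp × 2/5 ÷ 16 tbsp/cup × 180 g/cup = 13.5 g
olive oil: 0.5 pint × 2/5 × 2 cup/pint = 0.4 cup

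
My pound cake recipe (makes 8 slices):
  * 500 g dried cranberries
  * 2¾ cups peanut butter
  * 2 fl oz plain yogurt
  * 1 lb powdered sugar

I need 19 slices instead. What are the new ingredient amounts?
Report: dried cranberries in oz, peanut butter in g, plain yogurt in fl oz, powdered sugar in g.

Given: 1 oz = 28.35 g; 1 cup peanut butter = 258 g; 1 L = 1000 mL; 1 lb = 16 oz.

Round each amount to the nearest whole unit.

Scaling factor: 19/8 = 2.375.
dried cranberries: 500 g × 19/8 ÷ 28.35 g/oz ≈ 42 oz
peanut butter: 2.75 cup × 19/8 × 258 g/cup ≈ 1685 g
plain yogurt: 2 fl oz × 19/8 ≈ 5 fl oz
powdered sugar: 1 lb × 19/8 × 16 oz/lb × 28.35 g/oz ≈ 1077 g

dried cranberries: 42 oz; peanut butter: 1685 g; plain yogurt: 5 fl oz; powdered sugar: 1077 g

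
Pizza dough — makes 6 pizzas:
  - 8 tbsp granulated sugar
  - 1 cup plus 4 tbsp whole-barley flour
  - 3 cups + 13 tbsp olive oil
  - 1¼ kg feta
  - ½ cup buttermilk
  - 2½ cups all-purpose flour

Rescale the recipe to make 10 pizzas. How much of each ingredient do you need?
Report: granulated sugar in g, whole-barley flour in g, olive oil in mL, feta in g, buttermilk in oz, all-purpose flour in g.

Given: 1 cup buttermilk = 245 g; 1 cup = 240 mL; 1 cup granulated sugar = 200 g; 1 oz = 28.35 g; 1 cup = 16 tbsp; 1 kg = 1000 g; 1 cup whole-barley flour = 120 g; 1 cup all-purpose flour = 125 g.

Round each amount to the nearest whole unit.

Scaling factor: 10/6 = 5/3.
granulated sugar: 8 tbsp × 5/3 ÷ 16 tbsp/cup × 200 g/cup ≈ 167 g
whole-barley flour: (1 cup + 4 tbsp = 1.25 cup) × 5/3 × 120 g/cup = 250 g
olive oil: (3 cup + 13 tbsp = 3.8125 cup) × 5/3 × 240 mL/cup = 1525 mL
feta: 1.25 kg × 5/3 × 1000 g/kg ≈ 2083 g
buttermilk: 0.5 cup × 5/3 × 245 g/cup ÷ 28.35 g/oz ≈ 7 oz
all-purpose flour: 2.5 cup × 5/3 × 125 g/cup ≈ 521 g

granulated sugar: 167 g; whole-barley flour: 250 g; olive oil: 1525 mL; feta: 2083 g; buttermilk: 7 oz; all-purpose flour: 521 g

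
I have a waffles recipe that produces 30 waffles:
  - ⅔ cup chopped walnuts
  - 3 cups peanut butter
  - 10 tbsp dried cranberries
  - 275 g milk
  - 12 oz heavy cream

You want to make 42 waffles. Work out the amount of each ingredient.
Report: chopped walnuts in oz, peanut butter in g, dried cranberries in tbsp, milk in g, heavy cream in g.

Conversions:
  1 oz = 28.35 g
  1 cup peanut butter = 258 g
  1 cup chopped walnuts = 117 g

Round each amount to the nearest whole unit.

Scaling factor: 42/30 = 7/5 = 1.4.
chopped walnuts: 2/3 cup × 7/5 × 117 g/cup ÷ 28.35 g/oz ≈ 4 oz
peanut butter: 3 cup × 7/5 × 258 g/cup ≈ 1084 g
dried cranberries: 10 tbsp × 7/5 = 14 tbsp
milk: 275 g × 7/5 = 385 g
heavy cream: 12 oz × 7/5 × 28.35 g/oz ≈ 476 g

chopped walnuts: 4 oz; peanut butter: 1084 g; dried cranberries: 14 tbsp; milk: 385 g; heavy cream: 476 g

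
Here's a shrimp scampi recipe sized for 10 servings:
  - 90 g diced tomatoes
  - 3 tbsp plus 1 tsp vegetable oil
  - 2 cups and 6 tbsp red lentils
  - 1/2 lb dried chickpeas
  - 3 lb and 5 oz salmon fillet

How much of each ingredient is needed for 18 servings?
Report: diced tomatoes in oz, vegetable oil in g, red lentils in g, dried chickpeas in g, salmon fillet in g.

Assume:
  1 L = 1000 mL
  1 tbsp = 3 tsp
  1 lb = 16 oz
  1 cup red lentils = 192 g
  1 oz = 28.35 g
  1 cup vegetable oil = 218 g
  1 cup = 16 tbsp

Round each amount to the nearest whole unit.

diced tomatoes: 6 oz; vegetable oil: 82 g; red lentils: 821 g; dried chickpeas: 408 g; salmon fillet: 2705 g

Scaling factor: 18/10 = 9/5 = 1.8.
diced tomatoes: 90 g × 9/5 ÷ 28.35 g/oz ≈ 6 oz
vegetable oil: (3 tbsp + 1 tsp = 10/3 tbsp) × 9/5 ÷ 16 tbsp/cup × 218 g/cup ≈ 82 g
red lentils: (2 cup + 6 tbsp = 2.375 cup) × 9/5 × 192 g/cup ≈ 821 g
dried chickpeas: 0.5 lb × 9/5 × 16 oz/lb × 28.35 g/oz ≈ 408 g
salmon fillet: (3 lb + 5 oz = 3.3125 lb) × 9/5 × 16 oz/lb × 28.35 g/oz ≈ 2705 g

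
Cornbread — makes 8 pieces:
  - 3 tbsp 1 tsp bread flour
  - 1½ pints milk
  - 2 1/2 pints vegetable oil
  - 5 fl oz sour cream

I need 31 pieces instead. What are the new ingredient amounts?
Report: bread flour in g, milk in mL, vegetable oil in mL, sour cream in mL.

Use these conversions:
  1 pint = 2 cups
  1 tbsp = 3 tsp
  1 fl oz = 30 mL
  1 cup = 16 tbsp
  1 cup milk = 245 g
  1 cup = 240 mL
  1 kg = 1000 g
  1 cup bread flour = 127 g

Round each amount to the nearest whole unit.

Scaling factor: 31/8 = 3.875.
bread flour: (3 tbsp + 1 tsp = 10/3 tbsp) × 31/8 ÷ 16 tbsp/cup × 127 g/cup ≈ 103 g
milk: 1.5 pint × 31/8 × 2 cup/pint × 240 mL/cup = 2790 mL
vegetable oil: 2.5 pint × 31/8 × 2 cup/pint × 240 mL/cup = 4650 mL
sour cream: 5 fl oz × 31/8 × 30 mL/fl oz ≈ 581 mL

bread flour: 103 g; milk: 2790 mL; vegetable oil: 4650 mL; sour cream: 581 mL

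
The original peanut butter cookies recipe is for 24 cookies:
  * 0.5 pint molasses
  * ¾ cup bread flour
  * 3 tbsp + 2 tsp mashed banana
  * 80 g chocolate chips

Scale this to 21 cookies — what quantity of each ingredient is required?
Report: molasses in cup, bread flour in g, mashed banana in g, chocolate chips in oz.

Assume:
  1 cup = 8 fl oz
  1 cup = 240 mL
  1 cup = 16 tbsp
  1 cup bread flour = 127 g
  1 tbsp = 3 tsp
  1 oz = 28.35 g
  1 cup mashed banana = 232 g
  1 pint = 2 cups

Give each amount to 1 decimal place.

molasses: 0.9 cup; bread flour: 83.3 g; mashed banana: 46.5 g; chocolate chips: 2.5 oz

Scaling factor: 21/24 = 7/8 = 0.875.
molasses: 0.5 pint × 7/8 × 2 cup/pint ≈ 0.9 cup
bread flour: 0.75 cup × 7/8 × 127 g/cup ≈ 83.3 g
mashed banana: (3 tbsp + 2 tsp = 11/3 tbsp) × 7/8 ÷ 16 tbsp/cup × 232 g/cup ≈ 46.5 g
chocolate chips: 80 g × 7/8 ÷ 28.35 g/oz ≈ 2.5 oz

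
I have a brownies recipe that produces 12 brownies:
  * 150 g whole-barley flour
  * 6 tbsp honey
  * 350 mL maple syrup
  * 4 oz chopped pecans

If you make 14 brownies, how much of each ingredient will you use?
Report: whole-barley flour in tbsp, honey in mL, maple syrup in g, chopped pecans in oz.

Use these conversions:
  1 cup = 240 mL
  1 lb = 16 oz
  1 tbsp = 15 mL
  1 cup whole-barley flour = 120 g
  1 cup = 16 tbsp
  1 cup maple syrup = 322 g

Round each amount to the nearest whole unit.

whole-barley flour: 23 tbsp; honey: 105 mL; maple syrup: 548 g; chopped pecans: 5 oz

Scaling factor: 14/12 = 7/6.
whole-barley flour: 150 g × 7/6 ÷ 120 g/cup × 16 tbsp/cup ≈ 23 tbsp
honey: 6 tbsp × 7/6 × 15 mL/tbsp = 105 mL
maple syrup: 350 mL × 7/6 ÷ 240 mL/cup × 322 g/cup ≈ 548 g
chopped pecans: 4 oz × 7/6 ≈ 5 oz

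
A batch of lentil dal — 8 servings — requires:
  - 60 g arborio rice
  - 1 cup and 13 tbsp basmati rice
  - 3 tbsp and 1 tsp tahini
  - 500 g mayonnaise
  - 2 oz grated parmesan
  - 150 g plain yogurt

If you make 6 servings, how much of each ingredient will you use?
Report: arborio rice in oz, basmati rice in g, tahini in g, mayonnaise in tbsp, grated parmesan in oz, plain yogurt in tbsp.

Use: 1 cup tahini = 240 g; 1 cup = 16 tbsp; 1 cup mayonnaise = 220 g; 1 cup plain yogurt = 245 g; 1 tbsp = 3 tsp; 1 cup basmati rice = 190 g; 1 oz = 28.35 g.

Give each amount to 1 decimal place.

arborio rice: 1.6 oz; basmati rice: 258.3 g; tahini: 37.5 g; mayonnaise: 27.3 tbsp; grated parmesan: 1.5 oz; plain yogurt: 7.3 tbsp

Scaling factor: 6/8 = 3/4 = 0.75.
arborio rice: 60 g × 3/4 ÷ 28.35 g/oz ≈ 1.6 oz
basmati rice: (1 cup + 13 tbsp = 1.8125 cup) × 3/4 × 190 g/cup ≈ 258.3 g
tahini: (3 tbsp + 1 tsp = 10/3 tbsp) × 3/4 ÷ 16 tbsp/cup × 240 g/cup = 37.5 g
mayonnaise: 500 g × 3/4 ÷ 220 g/cup × 16 tbsp/cup ≈ 27.3 tbsp
grated parmesan: 2 oz × 3/4 = 1.5 oz
plain yogurt: 150 g × 3/4 ÷ 245 g/cup × 16 tbsp/cup ≈ 7.3 tbsp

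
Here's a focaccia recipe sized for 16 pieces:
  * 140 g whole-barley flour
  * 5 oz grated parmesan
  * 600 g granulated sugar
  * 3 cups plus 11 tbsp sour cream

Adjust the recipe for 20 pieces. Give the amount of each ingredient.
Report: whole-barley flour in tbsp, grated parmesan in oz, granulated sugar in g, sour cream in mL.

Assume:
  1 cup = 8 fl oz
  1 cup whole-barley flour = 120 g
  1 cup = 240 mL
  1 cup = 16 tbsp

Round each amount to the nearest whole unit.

Scaling factor: 20/16 = 5/4 = 1.25.
whole-barley flour: 140 g × 5/4 ÷ 120 g/cup × 16 tbsp/cup ≈ 23 tbsp
grated parmesan: 5 oz × 5/4 ≈ 6 oz
granulated sugar: 600 g × 5/4 = 750 g
sour cream: (3 cup + 11 tbsp = 3.6875 cup) × 5/4 × 240 mL/cup ≈ 1106 mL

whole-barley flour: 23 tbsp; grated parmesan: 6 oz; granulated sugar: 750 g; sour cream: 1106 mL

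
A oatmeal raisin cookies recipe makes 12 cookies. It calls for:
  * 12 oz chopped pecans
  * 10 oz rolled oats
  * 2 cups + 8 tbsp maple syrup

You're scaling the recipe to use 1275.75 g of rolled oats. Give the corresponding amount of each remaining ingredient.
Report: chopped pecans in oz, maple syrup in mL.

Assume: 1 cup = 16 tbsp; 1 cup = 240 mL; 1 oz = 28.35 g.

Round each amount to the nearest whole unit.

chopped pecans: 54 oz; maple syrup: 2700 mL

The original recipe has 283.5 g of rolled oats, so the scaling factor is 1275.75 ÷ 283.5 = 9/2 = 4.5.
chopped pecans: 12 oz × 9/2 = 54 oz
maple syrup: (2 cup + 8 tbsp = 2.5 cup) × 9/2 × 240 mL/cup = 2700 mL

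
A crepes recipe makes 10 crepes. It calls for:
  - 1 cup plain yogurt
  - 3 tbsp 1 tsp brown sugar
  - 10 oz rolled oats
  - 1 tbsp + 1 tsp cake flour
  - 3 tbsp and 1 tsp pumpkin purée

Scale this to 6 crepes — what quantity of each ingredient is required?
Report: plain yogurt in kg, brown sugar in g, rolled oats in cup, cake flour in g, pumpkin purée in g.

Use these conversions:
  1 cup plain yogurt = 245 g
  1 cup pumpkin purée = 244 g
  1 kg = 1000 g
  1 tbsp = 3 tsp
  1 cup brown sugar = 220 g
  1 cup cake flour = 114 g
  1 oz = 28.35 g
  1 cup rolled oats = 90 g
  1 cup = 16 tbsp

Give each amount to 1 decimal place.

Scaling factor: 6/10 = 3/5 = 0.6.
plain yogurt: 1 cup × 3/5 × 245 g/cup ÷ 1000 g/kg ≈ 0.1 kg
brown sugar: (3 tbsp + 1 tsp = 10/3 tbsp) × 3/5 ÷ 16 tbsp/cup × 220 g/cup = 27.5 g
rolled oats: 10 oz × 3/5 × 28.35 g/oz ÷ 90 g/cup ≈ 1.9 cup
cake flour: (1 tbsp + 1 tsp = 4/3 tbsp) × 3/5 ÷ 16 tbsp/cup × 114 g/cup = 5.7 g
pumpkin purée: (3 tbsp + 1 tsp = 10/3 tbsp) × 3/5 ÷ 16 tbsp/cup × 244 g/cup = 30.5 g

plain yogurt: 0.1 kg; brown sugar: 27.5 g; rolled oats: 1.9 cup; cake flour: 5.7 g; pumpkin purée: 30.5 g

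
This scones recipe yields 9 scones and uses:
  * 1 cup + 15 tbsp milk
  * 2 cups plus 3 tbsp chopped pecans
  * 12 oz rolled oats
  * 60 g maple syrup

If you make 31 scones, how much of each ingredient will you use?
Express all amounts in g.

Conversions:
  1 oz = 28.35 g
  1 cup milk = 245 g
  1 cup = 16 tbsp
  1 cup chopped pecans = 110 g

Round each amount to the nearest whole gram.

Scaling factor: 31/9.
milk: (1 cup + 15 tbsp = 1.9375 cup) × 31/9 × 245 g/cup ≈ 1635 g
chopped pecans: (2 cup + 3 tbsp = 2.1875 cup) × 31/9 × 110 g/cup ≈ 829 g
rolled oats: 12 oz × 31/9 × 28.35 g/oz ≈ 1172 g
maple syrup: 60 g × 31/9 ≈ 207 g

milk: 1635 g; chopped pecans: 829 g; rolled oats: 1172 g; maple syrup: 207 g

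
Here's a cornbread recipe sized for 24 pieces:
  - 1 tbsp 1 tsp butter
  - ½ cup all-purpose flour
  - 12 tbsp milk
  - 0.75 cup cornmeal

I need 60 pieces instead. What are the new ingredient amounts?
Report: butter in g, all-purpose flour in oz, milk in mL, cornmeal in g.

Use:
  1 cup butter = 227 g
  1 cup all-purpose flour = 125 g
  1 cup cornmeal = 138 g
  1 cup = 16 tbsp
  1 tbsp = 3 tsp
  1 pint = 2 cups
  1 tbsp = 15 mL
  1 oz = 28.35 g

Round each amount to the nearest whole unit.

butter: 47 g; all-purpose flour: 6 oz; milk: 450 mL; cornmeal: 259 g

Scaling factor: 60/24 = 5/2 = 2.5.
butter: (1 tbsp + 1 tsp = 4/3 tbsp) × 5/2 ÷ 16 tbsp/cup × 227 g/cup ≈ 47 g
all-purpose flour: 0.5 cup × 5/2 × 125 g/cup ÷ 28.35 g/oz ≈ 6 oz
milk: 12 tbsp × 5/2 × 15 mL/tbsp = 450 mL
cornmeal: 0.75 cup × 5/2 × 138 g/cup ≈ 259 g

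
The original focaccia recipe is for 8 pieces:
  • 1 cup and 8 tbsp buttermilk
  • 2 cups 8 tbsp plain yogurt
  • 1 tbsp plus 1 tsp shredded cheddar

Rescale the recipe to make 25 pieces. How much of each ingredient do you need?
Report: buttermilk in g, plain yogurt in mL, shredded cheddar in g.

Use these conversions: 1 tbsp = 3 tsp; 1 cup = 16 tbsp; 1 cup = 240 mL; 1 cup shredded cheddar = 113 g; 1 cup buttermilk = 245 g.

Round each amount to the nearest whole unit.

buttermilk: 1148 g; plain yogurt: 1875 mL; shredded cheddar: 29 g

Scaling factor: 25/8 = 3.125.
buttermilk: (1 cup + 8 tbsp = 1.5 cup) × 25/8 × 245 g/cup ≈ 1148 g
plain yogurt: (2 cup + 8 tbsp = 2.5 cup) × 25/8 × 240 mL/cup = 1875 mL
shredded cheddar: (1 tbsp + 1 tsp = 4/3 tbsp) × 25/8 ÷ 16 tbsp/cup × 113 g/cup ≈ 29 g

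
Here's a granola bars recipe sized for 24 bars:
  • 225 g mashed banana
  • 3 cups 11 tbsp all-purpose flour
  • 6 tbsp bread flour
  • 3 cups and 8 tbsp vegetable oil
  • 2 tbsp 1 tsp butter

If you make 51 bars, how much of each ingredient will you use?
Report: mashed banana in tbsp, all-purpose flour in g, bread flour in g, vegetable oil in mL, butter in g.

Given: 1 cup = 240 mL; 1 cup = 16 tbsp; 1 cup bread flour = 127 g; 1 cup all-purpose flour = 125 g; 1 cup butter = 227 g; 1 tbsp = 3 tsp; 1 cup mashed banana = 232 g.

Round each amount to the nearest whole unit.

mashed banana: 33 tbsp; all-purpose flour: 979 g; bread flour: 101 g; vegetable oil: 1785 mL; butter: 70 g

Scaling factor: 51/24 = 17/8 = 2.125.
mashed banana: 225 g × 17/8 ÷ 232 g/cup × 16 tbsp/cup ≈ 33 tbsp
all-purpose flour: (3 cup + 11 tbsp = 3.6875 cup) × 17/8 × 125 g/cup ≈ 979 g
bread flour: 6 tbsp × 17/8 ÷ 16 tbsp/cup × 127 g/cup ≈ 101 g
vegetable oil: (3 cup + 8 tbsp = 3.5 cup) × 17/8 × 240 mL/cup = 1785 mL
butter: (2 tbsp + 1 tsp = 7/3 tbsp) × 17/8 ÷ 16 tbsp/cup × 227 g/cup ≈ 70 g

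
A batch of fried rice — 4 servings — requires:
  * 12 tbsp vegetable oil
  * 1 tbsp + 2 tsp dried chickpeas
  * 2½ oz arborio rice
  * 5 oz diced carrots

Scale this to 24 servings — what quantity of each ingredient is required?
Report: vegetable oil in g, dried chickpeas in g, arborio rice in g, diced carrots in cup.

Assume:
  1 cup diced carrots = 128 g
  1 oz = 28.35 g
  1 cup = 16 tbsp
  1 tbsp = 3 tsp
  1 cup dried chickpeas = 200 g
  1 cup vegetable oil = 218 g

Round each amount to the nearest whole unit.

Scaling factor: 24/4 = 6.
vegetable oil: 12 tbsp × 6 ÷ 16 tbsp/cup × 218 g/cup = 981 g
dried chickpeas: (1 tbsp + 2 tsp = 5/3 tbsp) × 6 ÷ 16 tbsp/cup × 200 g/cup = 125 g
arborio rice: 2.5 oz × 6 × 28.35 g/oz ≈ 425 g
diced carrots: 5 oz × 6 × 28.35 g/oz ÷ 128 g/cup ≈ 7 cup

vegetable oil: 981 g; dried chickpeas: 125 g; arborio rice: 425 g; diced carrots: 7 cup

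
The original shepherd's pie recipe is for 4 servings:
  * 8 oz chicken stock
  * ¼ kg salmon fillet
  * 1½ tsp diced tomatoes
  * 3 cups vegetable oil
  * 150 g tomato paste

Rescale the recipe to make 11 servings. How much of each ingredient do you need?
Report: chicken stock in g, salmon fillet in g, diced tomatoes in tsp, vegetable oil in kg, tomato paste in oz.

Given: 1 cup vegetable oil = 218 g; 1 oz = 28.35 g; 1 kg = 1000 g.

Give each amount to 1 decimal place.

Scaling factor: 11/4 = 2.75.
chicken stock: 8 oz × 11/4 × 28.35 g/oz = 623.7 g
salmon fillet: 0.25 kg × 11/4 × 1000 g/kg = 687.5 g
diced tomatoes: 1.5 tsp × 11/4 ≈ 4.1 tsp
vegetable oil: 3 cup × 11/4 × 218 g/cup ÷ 1000 g/kg ≈ 1.8 kg
tomato paste: 150 g × 11/4 ÷ 28.35 g/oz ≈ 14.6 oz

chicken stock: 623.7 g; salmon fillet: 687.5 g; diced tomatoes: 4.1 tsp; vegetable oil: 1.8 kg; tomato paste: 14.6 oz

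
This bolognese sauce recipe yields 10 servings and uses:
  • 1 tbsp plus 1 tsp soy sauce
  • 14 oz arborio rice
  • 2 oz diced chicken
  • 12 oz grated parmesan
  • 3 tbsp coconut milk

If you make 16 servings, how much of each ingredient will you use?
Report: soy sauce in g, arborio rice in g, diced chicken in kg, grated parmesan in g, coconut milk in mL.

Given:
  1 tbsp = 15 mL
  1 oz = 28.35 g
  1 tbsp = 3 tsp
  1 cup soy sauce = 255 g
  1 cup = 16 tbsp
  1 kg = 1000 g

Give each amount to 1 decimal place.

Scaling factor: 16/10 = 8/5 = 1.6.
soy sauce: (1 tbsp + 1 tsp = 4/3 tbsp) × 8/5 ÷ 16 tbsp/cup × 255 g/cup = 34.0 g
arborio rice: 14 oz × 8/5 × 28.35 g/oz ≈ 635.0 g
diced chicken: 2 oz × 8/5 × 28.35 g/oz ÷ 1000 g/kg ≈ 0.1 kg
grated parmesan: 12 oz × 8/5 × 28.35 g/oz ≈ 544.3 g
coconut milk: 3 tbsp × 8/5 × 15 mL/tbsp = 72.0 mL

soy sauce: 34.0 g; arborio rice: 635.0 g; diced chicken: 0.1 kg; grated parmesan: 544.3 g; coconut milk: 72.0 mL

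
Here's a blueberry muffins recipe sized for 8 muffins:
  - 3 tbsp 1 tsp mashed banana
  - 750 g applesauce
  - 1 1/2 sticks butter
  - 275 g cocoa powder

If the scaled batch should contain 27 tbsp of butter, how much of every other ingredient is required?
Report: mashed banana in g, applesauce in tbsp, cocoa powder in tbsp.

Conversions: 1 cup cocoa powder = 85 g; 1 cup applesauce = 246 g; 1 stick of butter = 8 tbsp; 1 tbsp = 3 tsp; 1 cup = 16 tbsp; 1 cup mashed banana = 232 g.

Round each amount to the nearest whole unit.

mashed banana: 109 g; applesauce: 110 tbsp; cocoa powder: 116 tbsp

The original recipe has 12 tbsp of butter, so the scaling factor is 27 ÷ 12 = 9/4 = 2.25.
mashed banana: (3 tbsp + 1 tsp = 10/3 tbsp) × 9/4 ÷ 16 tbsp/cup × 232 g/cup ≈ 109 g
applesauce: 750 g × 9/4 ÷ 246 g/cup × 16 tbsp/cup ≈ 110 tbsp
cocoa powder: 275 g × 9/4 ÷ 85 g/cup × 16 tbsp/cup ≈ 116 tbsp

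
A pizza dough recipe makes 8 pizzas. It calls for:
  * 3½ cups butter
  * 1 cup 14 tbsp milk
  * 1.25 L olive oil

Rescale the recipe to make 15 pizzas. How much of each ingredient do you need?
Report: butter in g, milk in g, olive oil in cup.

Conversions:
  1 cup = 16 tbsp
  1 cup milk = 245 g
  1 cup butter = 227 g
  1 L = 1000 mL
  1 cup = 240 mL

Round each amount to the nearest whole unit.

butter: 1490 g; milk: 861 g; olive oil: 10 cup

Scaling factor: 15/8 = 1.875.
butter: 3.5 cup × 15/8 × 227 g/cup ≈ 1490 g
milk: (1 cup + 14 tbsp = 1.875 cup) × 15/8 × 245 g/cup ≈ 861 g
olive oil: 1.25 L × 15/8 × 1000 mL/L ÷ 240 mL/cup ≈ 10 cup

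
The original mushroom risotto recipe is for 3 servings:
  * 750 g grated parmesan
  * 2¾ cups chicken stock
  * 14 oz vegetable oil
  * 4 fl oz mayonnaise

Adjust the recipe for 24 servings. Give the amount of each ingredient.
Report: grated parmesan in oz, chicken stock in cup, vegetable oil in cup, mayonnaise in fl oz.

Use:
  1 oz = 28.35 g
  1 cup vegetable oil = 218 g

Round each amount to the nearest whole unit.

Scaling factor: 24/3 = 8.
grated parmesan: 750 g × 8 ÷ 28.35 g/oz ≈ 212 oz
chicken stock: 2.75 cup × 8 = 22 cup
vegetable oil: 14 oz × 8 × 28.35 g/oz ÷ 218 g/cup ≈ 15 cup
mayonnaise: 4 fl oz × 8 = 32 fl oz

grated parmesan: 212 oz; chicken stock: 22 cup; vegetable oil: 15 cup; mayonnaise: 32 fl oz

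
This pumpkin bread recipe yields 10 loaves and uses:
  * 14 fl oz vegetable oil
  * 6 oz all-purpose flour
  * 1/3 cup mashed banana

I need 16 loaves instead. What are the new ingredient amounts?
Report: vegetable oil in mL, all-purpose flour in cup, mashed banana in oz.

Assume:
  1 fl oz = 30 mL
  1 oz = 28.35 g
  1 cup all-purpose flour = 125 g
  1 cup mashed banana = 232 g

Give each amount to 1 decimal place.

vegetable oil: 672.0 mL; all-purpose flour: 2.2 cup; mashed banana: 4.4 oz

Scaling factor: 16/10 = 8/5 = 1.6.
vegetable oil: 14 fl oz × 8/5 × 30 mL/fl oz = 672.0 mL
all-purpose flour: 6 oz × 8/5 × 28.35 g/oz ÷ 125 g/cup ≈ 2.2 cup
mashed banana: 1/3 cup × 8/5 × 232 g/cup ÷ 28.35 g/oz ≈ 4.4 oz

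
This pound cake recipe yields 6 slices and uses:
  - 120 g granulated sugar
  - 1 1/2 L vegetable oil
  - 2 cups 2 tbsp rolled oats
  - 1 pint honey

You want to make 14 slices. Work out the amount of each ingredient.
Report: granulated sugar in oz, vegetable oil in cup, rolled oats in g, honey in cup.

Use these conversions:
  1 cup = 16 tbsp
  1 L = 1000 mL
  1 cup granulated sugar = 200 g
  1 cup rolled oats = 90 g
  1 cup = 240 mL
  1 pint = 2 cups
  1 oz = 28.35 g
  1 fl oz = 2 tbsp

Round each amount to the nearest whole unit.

granulated sugar: 10 oz; vegetable oil: 15 cup; rolled oats: 446 g; honey: 5 cup

Scaling factor: 14/6 = 7/3.
granulated sugar: 120 g × 7/3 ÷ 28.35 g/oz ≈ 10 oz
vegetable oil: 1.5 L × 7/3 × 1000 mL/L ÷ 240 mL/cup ≈ 15 cup
rolled oats: (2 cup + 2 tbsp = 2.125 cup) × 7/3 × 90 g/cup ≈ 446 g
honey: 1 pint × 7/3 × 2 cup/pint ≈ 5 cup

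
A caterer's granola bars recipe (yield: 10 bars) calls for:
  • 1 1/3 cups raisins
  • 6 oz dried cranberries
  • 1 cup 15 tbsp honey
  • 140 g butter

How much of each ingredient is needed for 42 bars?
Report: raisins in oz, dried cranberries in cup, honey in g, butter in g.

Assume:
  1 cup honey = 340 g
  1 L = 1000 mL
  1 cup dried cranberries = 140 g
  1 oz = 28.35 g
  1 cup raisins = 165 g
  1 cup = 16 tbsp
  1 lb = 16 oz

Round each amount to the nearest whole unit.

Scaling factor: 42/10 = 21/5 = 4.2.
raisins: 4/3 cup × 21/5 × 165 g/cup ÷ 28.35 g/oz ≈ 33 oz
dried cranberries: 6 oz × 21/5 × 28.35 g/oz ÷ 140 g/cup ≈ 5 cup
honey: (1 cup + 15 tbsp = 1.9375 cup) × 21/5 × 340 g/cup ≈ 2767 g
butter: 140 g × 21/5 = 588 g

raisins: 33 oz; dried cranberries: 5 cup; honey: 2767 g; butter: 588 g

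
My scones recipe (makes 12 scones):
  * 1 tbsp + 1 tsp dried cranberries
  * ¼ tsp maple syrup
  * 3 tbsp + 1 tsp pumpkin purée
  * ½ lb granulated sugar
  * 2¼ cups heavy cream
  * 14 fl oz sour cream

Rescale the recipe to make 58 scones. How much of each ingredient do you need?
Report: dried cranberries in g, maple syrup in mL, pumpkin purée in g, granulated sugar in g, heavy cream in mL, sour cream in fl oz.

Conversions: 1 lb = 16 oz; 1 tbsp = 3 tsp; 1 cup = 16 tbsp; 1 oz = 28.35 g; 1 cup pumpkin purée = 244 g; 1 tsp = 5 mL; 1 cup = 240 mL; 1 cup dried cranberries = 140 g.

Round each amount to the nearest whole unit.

dried cranberries: 56 g; maple syrup: 6 mL; pumpkin purée: 246 g; granulated sugar: 1096 g; heavy cream: 2610 mL; sour cream: 68 fl oz

Scaling factor: 58/12 = 29/6.
dried cranberries: (1 tbsp + 1 tsp = 4/3 tbsp) × 29/6 ÷ 16 tbsp/cup × 140 g/cup ≈ 56 g
maple syrup: 0.25 tsp × 29/6 × 5 mL/tsp ≈ 6 mL
pumpkin purée: (3 tbsp + 1 tsp = 10/3 tbsp) × 29/6 ÷ 16 tbsp/cup × 244 g/cup ≈ 246 g
granulated sugar: 0.5 lb × 29/6 × 16 oz/lb × 28.35 g/oz ≈ 1096 g
heavy cream: 2.25 cup × 29/6 × 240 mL/cup = 2610 mL
sour cream: 14 fl oz × 29/6 ≈ 68 fl oz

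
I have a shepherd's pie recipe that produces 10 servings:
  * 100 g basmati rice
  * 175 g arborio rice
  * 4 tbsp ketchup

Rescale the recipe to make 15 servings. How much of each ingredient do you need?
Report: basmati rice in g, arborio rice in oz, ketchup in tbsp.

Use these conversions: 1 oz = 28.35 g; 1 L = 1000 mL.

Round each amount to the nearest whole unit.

Scaling factor: 15/10 = 3/2 = 1.5.
basmati rice: 100 g × 3/2 = 150 g
arborio rice: 175 g × 3/2 ÷ 28.35 g/oz ≈ 9 oz
ketchup: 4 tbsp × 3/2 = 6 tbsp

basmati rice: 150 g; arborio rice: 9 oz; ketchup: 6 tbsp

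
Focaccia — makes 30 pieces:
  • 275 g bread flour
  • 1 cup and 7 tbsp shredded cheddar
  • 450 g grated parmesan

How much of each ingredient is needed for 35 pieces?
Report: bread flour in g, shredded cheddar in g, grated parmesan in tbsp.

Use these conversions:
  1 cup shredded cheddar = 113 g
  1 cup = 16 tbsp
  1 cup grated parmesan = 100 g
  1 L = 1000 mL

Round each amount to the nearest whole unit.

bread flour: 321 g; shredded cheddar: 190 g; grated parmesan: 84 tbsp

Scaling factor: 35/30 = 7/6.
bread flour: 275 g × 7/6 ≈ 321 g
shredded cheddar: (1 cup + 7 tbsp = 1.4375 cup) × 7/6 × 113 g/cup ≈ 190 g
grated parmesan: 450 g × 7/6 ÷ 100 g/cup × 16 tbsp/cup = 84 tbsp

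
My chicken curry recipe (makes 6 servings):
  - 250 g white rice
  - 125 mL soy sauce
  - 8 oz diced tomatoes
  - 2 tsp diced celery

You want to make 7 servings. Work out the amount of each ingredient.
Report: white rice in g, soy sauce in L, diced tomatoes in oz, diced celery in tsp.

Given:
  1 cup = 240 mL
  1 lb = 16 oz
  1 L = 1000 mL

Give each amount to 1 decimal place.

Scaling factor: 7/6.
white rice: 250 g × 7/6 ≈ 291.7 g
soy sauce: 125 mL × 7/6 ÷ 1000 mL/L ≈ 0.1 L
diced tomatoes: 8 oz × 7/6 ≈ 9.3 oz
diced celery: 2 tsp × 7/6 ≈ 2.3 tsp

white rice: 291.7 g; soy sauce: 0.1 L; diced tomatoes: 9.3 oz; diced celery: 2.3 tsp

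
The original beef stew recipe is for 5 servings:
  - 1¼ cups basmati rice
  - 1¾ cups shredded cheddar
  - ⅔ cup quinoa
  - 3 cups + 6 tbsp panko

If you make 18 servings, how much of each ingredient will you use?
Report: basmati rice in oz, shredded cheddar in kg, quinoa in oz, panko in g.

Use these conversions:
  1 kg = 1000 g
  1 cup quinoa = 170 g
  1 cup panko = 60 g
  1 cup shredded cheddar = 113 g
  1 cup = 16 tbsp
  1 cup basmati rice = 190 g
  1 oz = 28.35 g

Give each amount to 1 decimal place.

basmati rice: 30.2 oz; shredded cheddar: 0.7 kg; quinoa: 14.4 oz; panko: 729.0 g

Scaling factor: 18/5 = 3.6.
basmati rice: 1.25 cup × 18/5 × 190 g/cup ÷ 28.35 g/oz ≈ 30.2 oz
shredded cheddar: 1.75 cup × 18/5 × 113 g/cup ÷ 1000 g/kg ≈ 0.7 kg
quinoa: 2/3 cup × 18/5 × 170 g/cup ÷ 28.35 g/oz ≈ 14.4 oz
panko: (3 cup + 6 tbsp = 3.375 cup) × 18/5 × 60 g/cup = 729.0 g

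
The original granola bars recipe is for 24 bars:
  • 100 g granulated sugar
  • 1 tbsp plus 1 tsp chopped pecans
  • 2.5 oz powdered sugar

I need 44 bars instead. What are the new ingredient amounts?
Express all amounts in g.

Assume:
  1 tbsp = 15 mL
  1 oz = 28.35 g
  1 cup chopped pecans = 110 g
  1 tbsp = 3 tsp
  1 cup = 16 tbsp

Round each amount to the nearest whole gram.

Scaling factor: 44/24 = 11/6.
granulated sugar: 100 g × 11/6 ≈ 183 g
chopped pecans: (1 tbsp + 1 tsp = 4/3 tbsp) × 11/6 ÷ 16 tbsp/cup × 110 g/cup ≈ 17 g
powdered sugar: 2.5 oz × 11/6 × 28.35 g/oz ≈ 130 g

granulated sugar: 183 g; chopped pecans: 17 g; powdered sugar: 130 g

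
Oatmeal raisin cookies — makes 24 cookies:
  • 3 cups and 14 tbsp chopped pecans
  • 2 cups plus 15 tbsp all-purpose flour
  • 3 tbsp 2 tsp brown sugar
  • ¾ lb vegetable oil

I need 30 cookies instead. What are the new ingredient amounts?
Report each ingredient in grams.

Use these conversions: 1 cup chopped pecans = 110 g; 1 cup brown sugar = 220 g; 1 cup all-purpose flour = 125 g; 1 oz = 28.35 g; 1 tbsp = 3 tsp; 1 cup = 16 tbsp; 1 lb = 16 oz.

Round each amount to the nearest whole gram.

Scaling factor: 30/24 = 5/4 = 1.25.
chopped pecans: (3 cup + 14 tbsp = 3.875 cup) × 5/4 × 110 g/cup ≈ 533 g
all-purpose flour: (2 cup + 15 tbsp = 2.9375 cup) × 5/4 × 125 g/cup ≈ 459 g
brown sugar: (3 tbsp + 2 tsp = 11/3 tbsp) × 5/4 ÷ 16 tbsp/cup × 220 g/cup ≈ 63 g
vegetable oil: 0.75 lb × 5/4 × 16 oz/lb × 28.35 g/oz ≈ 425 g

chopped pecans: 533 g; all-purpose flour: 459 g; brown sugar: 63 g; vegetable oil: 425 g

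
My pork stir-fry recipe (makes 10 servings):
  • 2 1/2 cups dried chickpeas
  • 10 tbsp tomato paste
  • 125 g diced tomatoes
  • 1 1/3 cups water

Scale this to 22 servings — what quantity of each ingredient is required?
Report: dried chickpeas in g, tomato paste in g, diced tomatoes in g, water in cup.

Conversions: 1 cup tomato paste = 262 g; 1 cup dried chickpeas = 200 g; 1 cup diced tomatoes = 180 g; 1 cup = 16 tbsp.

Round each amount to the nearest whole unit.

Scaling factor: 22/10 = 11/5 = 2.2.
dried chickpeas: 2.5 cup × 11/5 × 200 g/cup = 1100 g
tomato paste: 10 tbsp × 11/5 ÷ 16 tbsp/cup × 262 g/cup ≈ 360 g
diced tomatoes: 125 g × 11/5 = 275 g
water: 4/3 cup × 11/5 ≈ 3 cup

dried chickpeas: 1100 g; tomato paste: 360 g; diced tomatoes: 275 g; water: 3 cup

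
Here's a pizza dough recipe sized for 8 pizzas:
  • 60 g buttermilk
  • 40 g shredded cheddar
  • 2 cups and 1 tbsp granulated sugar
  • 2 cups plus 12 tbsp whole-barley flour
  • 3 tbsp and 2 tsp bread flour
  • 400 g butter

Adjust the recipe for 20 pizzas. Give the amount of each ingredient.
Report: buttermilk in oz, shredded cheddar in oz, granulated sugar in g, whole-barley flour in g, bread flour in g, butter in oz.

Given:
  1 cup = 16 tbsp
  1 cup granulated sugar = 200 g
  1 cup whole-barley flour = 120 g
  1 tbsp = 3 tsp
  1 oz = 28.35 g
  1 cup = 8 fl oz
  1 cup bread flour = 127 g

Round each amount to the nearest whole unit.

buttermilk: 5 oz; shredded cheddar: 4 oz; granulated sugar: 1031 g; whole-barley flour: 825 g; bread flour: 73 g; butter: 35 oz

Scaling factor: 20/8 = 5/2 = 2.5.
buttermilk: 60 g × 5/2 ÷ 28.35 g/oz ≈ 5 oz
shredded cheddar: 40 g × 5/2 ÷ 28.35 g/oz ≈ 4 oz
granulated sugar: (2 cup + 1 tbsp = 2.0625 cup) × 5/2 × 200 g/cup ≈ 1031 g
whole-barley flour: (2 cup + 12 tbsp = 2.75 cup) × 5/2 × 120 g/cup = 825 g
bread flour: (3 tbsp + 2 tsp = 11/3 tbsp) × 5/2 ÷ 16 tbsp/cup × 127 g/cup ≈ 73 g
butter: 400 g × 5/2 ÷ 28.35 g/oz ≈ 35 oz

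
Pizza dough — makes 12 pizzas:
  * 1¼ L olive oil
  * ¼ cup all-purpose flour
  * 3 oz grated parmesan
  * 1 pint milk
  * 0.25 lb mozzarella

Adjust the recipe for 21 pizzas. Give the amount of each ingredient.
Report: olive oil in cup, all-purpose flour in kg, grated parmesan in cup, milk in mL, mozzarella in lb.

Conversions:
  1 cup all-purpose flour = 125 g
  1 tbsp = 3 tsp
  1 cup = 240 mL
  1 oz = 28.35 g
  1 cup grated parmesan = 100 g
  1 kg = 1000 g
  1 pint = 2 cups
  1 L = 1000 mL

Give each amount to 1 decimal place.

Scaling factor: 21/12 = 7/4 = 1.75.
olive oil: 1.25 L × 7/4 × 1000 mL/L ÷ 240 mL/cup ≈ 9.1 cup
all-purpose flour: 0.25 cup × 7/4 × 125 g/cup ÷ 1000 g/kg ≈ 0.1 kg
grated parmesan: 3 oz × 7/4 × 28.35 g/oz ÷ 100 g/cup ≈ 1.5 cup
milk: 1 pint × 7/4 × 2 cup/pint × 240 mL/cup = 840.0 mL
mozzarella: 0.25 lb × 7/4 ≈ 0.4 lb

olive oil: 9.1 cup; all-purpose flour: 0.1 kg; grated parmesan: 1.5 cup; milk: 840.0 mL; mozzarella: 0.4 lb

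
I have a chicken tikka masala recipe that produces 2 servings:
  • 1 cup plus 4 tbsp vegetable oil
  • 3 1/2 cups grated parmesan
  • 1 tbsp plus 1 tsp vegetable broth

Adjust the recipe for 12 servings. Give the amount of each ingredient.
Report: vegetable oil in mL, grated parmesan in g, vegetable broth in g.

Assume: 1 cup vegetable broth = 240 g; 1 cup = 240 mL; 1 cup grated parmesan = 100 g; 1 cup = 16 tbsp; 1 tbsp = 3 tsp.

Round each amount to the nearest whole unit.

Scaling factor: 12/2 = 6.
vegetable oil: (1 cup + 4 tbsp = 1.25 cup) × 6 × 240 mL/cup = 1800 mL
grated parmesan: 3.5 cup × 6 × 100 g/cup = 2100 g
vegetable broth: (1 tbsp + 1 tsp = 4/3 tbsp) × 6 ÷ 16 tbsp/cup × 240 g/cup = 120 g

vegetable oil: 1800 mL; grated parmesan: 2100 g; vegetable broth: 120 g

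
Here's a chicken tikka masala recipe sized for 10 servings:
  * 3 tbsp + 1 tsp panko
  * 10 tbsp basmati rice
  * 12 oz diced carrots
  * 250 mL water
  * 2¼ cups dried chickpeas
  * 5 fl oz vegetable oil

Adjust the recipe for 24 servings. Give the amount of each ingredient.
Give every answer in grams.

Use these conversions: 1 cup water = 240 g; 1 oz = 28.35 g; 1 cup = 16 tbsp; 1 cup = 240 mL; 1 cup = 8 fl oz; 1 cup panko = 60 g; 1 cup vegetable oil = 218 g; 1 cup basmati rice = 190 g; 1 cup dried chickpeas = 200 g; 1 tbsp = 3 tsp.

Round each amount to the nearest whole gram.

panko: 30 g; basmati rice: 285 g; diced carrots: 816 g; water: 600 g; dried chickpeas: 1080 g; vegetable oil: 327 g

Scaling factor: 24/10 = 12/5 = 2.4.
panko: (3 tbsp + 1 tsp = 10/3 tbsp) × 12/5 ÷ 16 tbsp/cup × 60 g/cup = 30 g
basmati rice: 10 tbsp × 12/5 ÷ 16 tbsp/cup × 190 g/cup = 285 g
diced carrots: 12 oz × 12/5 × 28.35 g/oz ≈ 816 g
water: 250 mL × 12/5 ÷ 240 mL/cup × 240 g/cup = 600 g
dried chickpeas: 2.25 cup × 12/5 × 200 g/cup = 1080 g
vegetable oil: 5 fl oz × 12/5 ÷ 8 fl oz/cup × 218 g/cup = 327 g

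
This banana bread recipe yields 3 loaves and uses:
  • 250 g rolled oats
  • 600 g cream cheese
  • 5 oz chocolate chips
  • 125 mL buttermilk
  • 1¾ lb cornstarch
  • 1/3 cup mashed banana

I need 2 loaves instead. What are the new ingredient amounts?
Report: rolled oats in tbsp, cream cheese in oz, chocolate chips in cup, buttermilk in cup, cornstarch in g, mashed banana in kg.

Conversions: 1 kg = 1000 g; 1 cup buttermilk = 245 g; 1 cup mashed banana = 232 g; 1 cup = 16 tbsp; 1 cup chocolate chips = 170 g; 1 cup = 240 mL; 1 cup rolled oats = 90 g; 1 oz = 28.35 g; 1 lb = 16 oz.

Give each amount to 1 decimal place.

Scaling factor: 2/3.
rolled oats: 250 g × 2/3 ÷ 90 g/cup × 16 tbsp/cup ≈ 29.6 tbsp
cream cheese: 600 g × 2/3 ÷ 28.35 g/oz ≈ 14.1 oz
chocolate chips: 5 oz × 2/3 × 28.35 g/oz ÷ 170 g/cup ≈ 0.6 cup
buttermilk: 125 mL × 2/3 ÷ 240 mL/cup ≈ 0.3 cup
cornstarch: 1.75 lb × 2/3 × 16 oz/lb × 28.35 g/oz = 529.2 g
mashed banana: 1/3 cup × 2/3 × 232 g/cup ÷ 1000 g/kg ≈ 0.1 kg

rolled oats: 29.6 tbsp; cream cheese: 14.1 oz; chocolate chips: 0.6 cup; buttermilk: 0.3 cup; cornstarch: 529.2 g; mashed banana: 0.1 kg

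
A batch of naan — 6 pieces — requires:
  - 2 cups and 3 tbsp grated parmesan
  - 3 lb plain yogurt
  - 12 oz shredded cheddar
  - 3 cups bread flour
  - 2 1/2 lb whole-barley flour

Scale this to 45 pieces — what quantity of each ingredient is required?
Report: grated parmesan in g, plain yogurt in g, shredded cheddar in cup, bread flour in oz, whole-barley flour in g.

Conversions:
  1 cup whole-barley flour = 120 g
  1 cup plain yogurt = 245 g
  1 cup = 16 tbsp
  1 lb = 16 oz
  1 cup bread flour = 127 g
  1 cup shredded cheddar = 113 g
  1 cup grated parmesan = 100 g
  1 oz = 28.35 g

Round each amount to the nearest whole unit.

grated parmesan: 1641 g; plain yogurt: 10206 g; shredded cheddar: 23 cup; bread flour: 101 oz; whole-barley flour: 8505 g

Scaling factor: 45/6 = 15/2 = 7.5.
grated parmesan: (2 cup + 3 tbsp = 2.1875 cup) × 15/2 × 100 g/cup ≈ 1641 g
plain yogurt: 3 lb × 15/2 × 16 oz/lb × 28.35 g/oz = 10206 g
shredded cheddar: 12 oz × 15/2 × 28.35 g/oz ÷ 113 g/cup ≈ 23 cup
bread flour: 3 cup × 15/2 × 127 g/cup ÷ 28.35 g/oz ≈ 101 oz
whole-barley flour: 2.5 lb × 15/2 × 16 oz/lb × 28.35 g/oz = 8505 g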